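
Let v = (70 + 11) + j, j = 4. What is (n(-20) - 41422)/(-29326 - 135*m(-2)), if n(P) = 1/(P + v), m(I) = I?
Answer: 2692429/1888640 ≈ 1.4256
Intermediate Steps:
v = 85 (v = (70 + 11) + 4 = 81 + 4 = 85)
n(P) = 1/(85 + P) (n(P) = 1/(P + 85) = 1/(85 + P))
(n(-20) - 41422)/(-29326 - 135*m(-2)) = (1/(85 - 20) - 41422)/(-29326 - 135*(-2)) = (1/65 - 41422)/(-29326 + 270) = (1/65 - 41422)/(-29056) = -2692429/65*(-1/29056) = 2692429/1888640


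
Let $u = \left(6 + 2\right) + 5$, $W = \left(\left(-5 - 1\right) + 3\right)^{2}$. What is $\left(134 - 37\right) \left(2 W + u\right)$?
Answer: $3007$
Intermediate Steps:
$W = 9$ ($W = \left(-6 + 3\right)^{2} = \left(-3\right)^{2} = 9$)
$u = 13$ ($u = 8 + 5 = 13$)
$\left(134 - 37\right) \left(2 W + u\right) = \left(134 - 37\right) \left(2 \cdot 9 + 13\right) = 97 \left(18 + 13\right) = 97 \cdot 31 = 3007$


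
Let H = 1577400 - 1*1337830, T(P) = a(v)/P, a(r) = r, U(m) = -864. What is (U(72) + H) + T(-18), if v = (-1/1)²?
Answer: 4296707/18 ≈ 2.3871e+5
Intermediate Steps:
v = 1 (v = (-1*1)² = (-1)² = 1)
T(P) = 1/P
H = 239570 (H = 1577400 - 1337830 = 239570)
(U(72) + H) + T(-18) = (-864 + 239570) + 1/(-18) = 238706 - 1/18 = 4296707/18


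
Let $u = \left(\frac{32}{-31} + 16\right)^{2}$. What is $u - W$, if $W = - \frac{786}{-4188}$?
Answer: $\frac{150150717}{670778} \approx 223.85$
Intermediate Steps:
$W = \frac{131}{698}$ ($W = \left(-786\right) \left(- \frac{1}{4188}\right) = \frac{131}{698} \approx 0.18768$)
$u = \frac{215296}{961}$ ($u = \left(32 \left(- \frac{1}{31}\right) + 16\right)^{2} = \left(- \frac{32}{31} + 16\right)^{2} = \left(\frac{464}{31}\right)^{2} = \frac{215296}{961} \approx 224.03$)
$u - W = \frac{215296}{961} - \frac{131}{698} = \frac{150150717}{670778}$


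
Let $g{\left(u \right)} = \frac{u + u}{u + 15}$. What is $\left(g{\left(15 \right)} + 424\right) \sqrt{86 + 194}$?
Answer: $850 \sqrt{70} \approx 7111.6$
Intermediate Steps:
$g{\left(u \right)} = \frac{2 u}{15 + u}$
$\left(g{\left(15 \right)} + 424\right) \sqrt{86 + 194} = \left(2 \cdot 15 \frac{1}{15 + 15} + 424\right) \sqrt{86 + 194} = \left(2 \cdot 15 \cdot \frac{1}{30} + 424\right) \sqrt{280} = \left(2 \cdot 15 \cdot \frac{1}{30} + 424\right) 2 \sqrt{70} = \left(1 + 424\right) 2 \sqrt{70} = 425 \cdot 2 \sqrt{70} = 850 \sqrt{70}$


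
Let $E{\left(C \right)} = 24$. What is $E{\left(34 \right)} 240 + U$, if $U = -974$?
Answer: $4786$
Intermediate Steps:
$E{\left(34 \right)} 240 + U = 24 \cdot 240 - 974 = 5760 - 974 = 4786$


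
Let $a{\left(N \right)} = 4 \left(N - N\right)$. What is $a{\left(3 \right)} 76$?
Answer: $0$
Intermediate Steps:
$a{\left(N \right)} = 0$ ($a{\left(N \right)} = 4 \cdot 0 = 0$)
$a{\left(3 \right)} 76 = 0 \cdot 76 = 0$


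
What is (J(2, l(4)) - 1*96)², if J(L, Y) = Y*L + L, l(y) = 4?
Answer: 7396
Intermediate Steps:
J(L, Y) = L + L*Y (J(L, Y) = L*Y + L = L + L*Y)
(J(2, l(4)) - 1*96)² = (2*(1 + 4) - 1*96)² = (2*5 - 96)² = (10 - 96)² = (-86)² = 7396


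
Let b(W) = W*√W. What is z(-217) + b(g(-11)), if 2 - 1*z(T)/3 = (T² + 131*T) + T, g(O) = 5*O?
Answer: -55329 - 55*I*√55 ≈ -55329.0 - 407.89*I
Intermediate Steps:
b(W) = W^(3/2)
z(T) = 6 - 396*T - 3*T² (z(T) = 6 - 3*((T² + 131*T) + T) = 6 - 3*(T² + 132*T) = 6 + (-396*T - 3*T²) = 6 - 396*T - 3*T²)
z(-217) + b(g(-11)) = (6 - 396*(-217) - 3*(-217)²) + (5*(-11))^(3/2) = (6 + 85932 - 3*47089) + (-55)^(3/2) = (6 + 85932 - 141267) - 55*I*√55 = -55329 - 55*I*√55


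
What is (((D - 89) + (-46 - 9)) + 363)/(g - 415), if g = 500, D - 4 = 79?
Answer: 302/85 ≈ 3.5529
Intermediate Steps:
D = 83 (D = 4 + 79 = 83)
(((D - 89) + (-46 - 9)) + 363)/(g - 415) = (((83 - 89) + (-46 - 9)) + 363)/(500 - 415) = ((-6 - 55) + 363)/85 = (-61 + 363)*(1/85) = 302*(1/85) = 302/85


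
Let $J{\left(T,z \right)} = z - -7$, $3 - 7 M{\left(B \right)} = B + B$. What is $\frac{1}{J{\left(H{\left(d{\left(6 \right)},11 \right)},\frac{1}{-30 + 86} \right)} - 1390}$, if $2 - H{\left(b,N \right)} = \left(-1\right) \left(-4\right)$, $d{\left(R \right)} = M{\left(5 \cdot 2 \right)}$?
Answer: $- \frac{56}{77447} \approx -0.00072308$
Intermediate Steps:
$M{\left(B \right)} = \frac{3}{7} - \frac{2 B}{7}$ ($M{\left(B \right)} = \frac{3}{7} - \frac{B + B}{7} = \frac{3}{7} - \frac{2 B}{7}$)
$d{\left(R \right)} = - \frac{17}{7}$ ($d{\left(R \right)} = \frac{3}{7} - \frac{2 \cdot 5 \cdot 2}{7} = \frac{3}{7} - \frac{20}{7} = - \frac{17}{7}$)
$H{\left(b,N \right)} = -2$ ($H{\left(b,N \right)} = 2 - \left(-1\right) \left(-4\right) = 2 - 4 = -2$)
$J{\left(T,z \right)} = 7 + z$ ($J{\left(T,z \right)} = z + 7 = 7 + z$)
$\frac{1}{J{\left(H{\left(d{\left(6 \right)},11 \right)},\frac{1}{-30 + 86} \right)} - 1390} = \frac{1}{\left(7 + \frac{1}{-30 + 86}\right) - 1390} = \frac{1}{\left(7 + \frac{1}{56}\right) - 1390} = \frac{1}{\frac{393}{56} - 1390} = \frac{1}{- \frac{77447}{56}} = - \frac{56}{77447}$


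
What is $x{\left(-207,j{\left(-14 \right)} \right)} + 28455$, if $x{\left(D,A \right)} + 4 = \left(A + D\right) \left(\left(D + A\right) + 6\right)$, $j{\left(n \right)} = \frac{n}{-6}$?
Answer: $\frac{622003}{9} \approx 69112.0$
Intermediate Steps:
$j{\left(n \right)} = - \frac{n}{6}$ ($j{\left(n \right)} = n \left(- \frac{1}{6}\right) = - \frac{n}{6}$)
$x{\left(D,A \right)} = -4 + \left(A + D\right) \left(6 + A + D\right)$ ($x{\left(D,A \right)} = -4 + \left(A + D\right) \left(\left(D + A\right) + 6\right) = -4 + \left(A + D\right) \left(\left(A + D\right) + 6\right) = -4 + \left(A + D\right) \left(6 + A + D\right)$)
$x{\left(-207,j{\left(-14 \right)} \right)} + 28455 = \left(-4 + \left(\left(- \frac{1}{6}\right) \left(-14\right)\right)^{2} + \left(-207\right)^{2} + 6 \left(\left(- \frac{1}{6}\right) \left(-14\right)\right) + 6 \left(-207\right) + 2 \left(\left(- \frac{1}{6}\right) \left(-14\right)\right) \left(-207\right)\right) + 28455 = \left(-4 + \left(\frac{7}{3}\right)^{2} + 42849 + 6 \cdot \frac{7}{3} - 1242 + 2 \cdot \frac{7}{3} \left(-207\right)\right) + 28455 = \left(-4 + \frac{49}{9} + 42849 + 14 - 1242 - 966\right) + 28455 = \frac{365908}{9} + 28455 = \frac{622003}{9}$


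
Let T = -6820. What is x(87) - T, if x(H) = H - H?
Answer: 6820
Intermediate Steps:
x(H) = 0
x(87) - T = 0 - 1*(-6820) = 0 + 6820 = 6820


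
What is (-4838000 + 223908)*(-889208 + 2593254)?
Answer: -7862625016232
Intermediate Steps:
(-4838000 + 223908)*(-889208 + 2593254) = -4614092*1704046 = -7862625016232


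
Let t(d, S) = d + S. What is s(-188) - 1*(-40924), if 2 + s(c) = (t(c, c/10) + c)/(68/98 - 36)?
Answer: 177036013/4325 ≈ 40933.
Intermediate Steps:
t(d, S) = S + d
s(c) = -2 - 1029*c/17300 (s(c) = -2 + ((c/10 + c) + c)/(68/98 - 36) = -2 + ((c*(⅒) + c) + c)/(68*(1/98) - 36) = -2 + ((c/10 + c) + c)/(34/49 - 36) = -2 + (11*c/10 + c)/(-1730/49) = -2 + (21*c/10)*(-49/1730) = -2 - 1029*c/17300)
s(-188) - 1*(-40924) = (-2 - 1029/17300*(-188)) - 1*(-40924) = (-2 + 48363/4325) + 40924 = 39713/4325 + 40924 = 177036013/4325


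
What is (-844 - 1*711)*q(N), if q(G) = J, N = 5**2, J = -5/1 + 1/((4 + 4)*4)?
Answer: 247245/32 ≈ 7726.4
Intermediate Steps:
J = -159/32 (J = -5*1 + (1/4)/8 = -5 + (1/8)*(1/4) = -5 + 1/32 = -159/32 ≈ -4.9688)
N = 25
q(G) = -159/32
(-844 - 1*711)*q(N) = (-844 - 1*711)*(-159/32) = (-844 - 711)*(-159/32) = -1555*(-159/32) = 247245/32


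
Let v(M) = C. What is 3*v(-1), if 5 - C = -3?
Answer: 24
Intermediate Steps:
C = 8 (C = 5 - 1*(-3) = 5 + 3 = 8)
v(M) = 8
3*v(-1) = 3*8 = 24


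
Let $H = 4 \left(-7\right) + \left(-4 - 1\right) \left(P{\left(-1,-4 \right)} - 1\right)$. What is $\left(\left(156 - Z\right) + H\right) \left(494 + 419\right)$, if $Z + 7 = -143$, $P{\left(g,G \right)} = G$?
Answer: $276639$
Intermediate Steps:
$Z = -150$ ($Z = -7 - 143 = -150$)
$H = -3$ ($H = 4 \left(-7\right) + \left(-4 - 1\right) \left(-4 - 1\right) = -28 - -25 = -28 + 25 = -3$)
$\left(\left(156 - Z\right) + H\right) \left(494 + 419\right) = \left(\left(156 - -150\right) - 3\right) \left(494 + 419\right) = \left(\left(156 + 150\right) - 3\right) 913 = \left(306 - 3\right) 913 = 303 \cdot 913 = 276639$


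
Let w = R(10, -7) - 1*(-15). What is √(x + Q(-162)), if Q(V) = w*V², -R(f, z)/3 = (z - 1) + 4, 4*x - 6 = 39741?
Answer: √2874099/2 ≈ 847.66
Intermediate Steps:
x = 39747/4 (x = 3/2 + (¼)*39741 = 3/2 + 39741/4 = 39747/4 ≈ 9936.8)
R(f, z) = -9 - 3*z (R(f, z) = -3*((z - 1) + 4) = -3*((-1 + z) + 4) = -3*(3 + z) = -9 - 3*z)
w = 27 (w = (-9 - 3*(-7)) - 1*(-15) = (-9 + 21) + 15 = 12 + 15 = 27)
Q(V) = 27*V²
√(x + Q(-162)) = √(39747/4 + 27*(-162)²) = √(39747/4 + 27*26244) = √(39747/4 + 708588) = √(2874099/4) = √2874099/2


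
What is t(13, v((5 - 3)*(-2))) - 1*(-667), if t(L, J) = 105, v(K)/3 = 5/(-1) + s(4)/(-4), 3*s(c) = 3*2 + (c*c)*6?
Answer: 772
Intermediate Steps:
s(c) = 2 + 2*c² (s(c) = (3*2 + (c*c)*6)/3 = (6 + c²*6)/3 = (6 + 6*c²)/3 = 2 + 2*c²)
v(K) = -81/2 (v(K) = 3*(5/(-1) + (2 + 2*4²)/(-4)) = 3*(5*(-1) + (2 + 2*16)*(-¼)) = 3*(-5 + (2 + 32)*(-¼)) = 3*(-5 + 34*(-¼)) = 3*(-5 - 17/2) = 3*(-27/2) = -81/2)
t(13, v((5 - 3)*(-2))) - 1*(-667) = 105 - 1*(-667) = 105 + 667 = 772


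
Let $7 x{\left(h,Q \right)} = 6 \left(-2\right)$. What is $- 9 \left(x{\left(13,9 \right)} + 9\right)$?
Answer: $- \frac{459}{7} \approx -65.571$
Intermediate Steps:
$x{\left(h,Q \right)} = - \frac{12}{7}$ ($x{\left(h,Q \right)} = \frac{6 \left(-2\right)}{7} = \frac{1}{7} \left(-12\right) = - \frac{12}{7}$)
$- 9 \left(x{\left(13,9 \right)} + 9\right) = - 9 \left(- \frac{12}{7} + 9\right) = \left(-9\right) \frac{51}{7} = - \frac{459}{7}$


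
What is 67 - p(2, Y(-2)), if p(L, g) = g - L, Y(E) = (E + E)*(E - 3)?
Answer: 49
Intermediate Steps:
Y(E) = 2*E*(-3 + E) (Y(E) = (2*E)*(-3 + E) = 2*E*(-3 + E))
67 - p(2, Y(-2)) = 67 - (2*(-2)*(-3 - 2) - 1*2) = 67 - (2*(-2)*(-5) - 2) = 67 - (20 - 2) = 67 - 1*18 = 67 - 18 = 49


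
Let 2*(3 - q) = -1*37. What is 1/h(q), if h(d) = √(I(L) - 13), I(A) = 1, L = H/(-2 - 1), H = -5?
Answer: -I*√3/6 ≈ -0.28868*I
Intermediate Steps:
L = 5/3 (L = -5/(-2 - 1) = -5/(-3) = -⅓*(-5) = 5/3 ≈ 1.6667)
q = 43/2 (q = 3 - (-1)*37/2 = 3 - ½*(-37) = 3 + 37/2 = 43/2 ≈ 21.500)
h(d) = 2*I*√3 (h(d) = √(1 - 13) = √(-12) = 2*I*√3)
1/h(q) = 1/(2*I*√3) = -I*√3/6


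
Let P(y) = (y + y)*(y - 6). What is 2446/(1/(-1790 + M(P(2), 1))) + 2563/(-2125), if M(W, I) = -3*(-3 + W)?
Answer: -9007703313/2125 ≈ -4.2389e+6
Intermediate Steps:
P(y) = 2*y*(-6 + y) (P(y) = (2*y)*(-6 + y) = 2*y*(-6 + y))
M(W, I) = 9 - 3*W
2446/(1/(-1790 + M(P(2), 1))) + 2563/(-2125) = 2446/(1/(-1790 + (9 - 6*2*(-6 + 2)))) + 2563/(-2125) = 2446/(1/(-1790 + (9 - 6*2*(-4)))) + 2563*(-1/2125) = 2446/(1/(-1790 + (9 - 3*(-16)))) - 2563/2125 = 2446/(1/(-1790 + (9 + 48))) - 2563/2125 = 2446/(1/(-1790 + 57)) - 2563/2125 = 2446/(1/(-1733)) - 2563/2125 = 2446/(-1/1733) - 2563/2125 = 2446*(-1733) - 2563/2125 = -4238918 - 2563/2125 = -9007703313/2125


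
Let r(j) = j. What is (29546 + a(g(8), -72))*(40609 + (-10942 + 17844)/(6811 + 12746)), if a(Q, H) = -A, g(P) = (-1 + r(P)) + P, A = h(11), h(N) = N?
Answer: 7818870597175/6519 ≈ 1.1994e+9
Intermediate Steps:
A = 11
g(P) = -1 + 2*P (g(P) = (-1 + P) + P = -1 + 2*P)
a(Q, H) = -11 (a(Q, H) = -1*11 = -11)
(29546 + a(g(8), -72))*(40609 + (-10942 + 17844)/(6811 + 12746)) = (29546 - 11)*(40609 + (-10942 + 17844)/(6811 + 12746)) = 29535*(40609 + 6902/19557) = 29535*(794197115/19557) = 7818870597175/6519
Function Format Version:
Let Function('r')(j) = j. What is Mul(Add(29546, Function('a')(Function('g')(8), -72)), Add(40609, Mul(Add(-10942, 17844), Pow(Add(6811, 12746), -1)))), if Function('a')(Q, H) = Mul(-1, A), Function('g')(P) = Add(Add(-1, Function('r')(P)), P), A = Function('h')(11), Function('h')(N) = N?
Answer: Rational(7818870597175, 6519) ≈ 1.1994e+9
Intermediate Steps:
A = 11
Function('g')(P) = Add(-1, Mul(2, P)) (Function('g')(P) = Add(Add(-1, P), P) = Add(-1, Mul(2, P)))
Function('a')(Q, H) = -11 (Function('a')(Q, H) = Mul(-1, 11) = -11)
Mul(Add(29546, Function('a')(Function('g')(8), -72)), Add(40609, Mul(Add(-10942, 17844), Pow(Add(6811, 12746), -1)))) = Mul(Add(29546, -11), Add(40609, Mul(Add(-10942, 17844), Pow(Add(6811, 12746), -1)))) = Mul(29535, Add(40609, Mul(6902, Pow(19557, -1)))) = Mul(29535, Add(40609, Mul(6902, Rational(1, 19557)))) = Mul(29535, Add(40609, Rational(6902, 19557))) = Mul(29535, Rational(794197115, 19557)) = Rational(7818870597175, 6519)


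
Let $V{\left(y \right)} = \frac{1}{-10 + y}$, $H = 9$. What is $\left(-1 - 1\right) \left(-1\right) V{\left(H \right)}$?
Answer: $-2$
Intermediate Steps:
$\left(-1 - 1\right) \left(-1\right) V{\left(H \right)} = \frac{\left(-1 - 1\right) \left(-1\right)}{-10 + 9} = \frac{\left(-2\right) \left(-1\right)}{-1} = 2 \left(-1\right) = -2$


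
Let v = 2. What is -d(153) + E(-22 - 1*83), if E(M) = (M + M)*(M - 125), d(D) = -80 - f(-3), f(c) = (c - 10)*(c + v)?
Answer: 48393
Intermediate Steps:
f(c) = (-10 + c)*(2 + c) (f(c) = (c - 10)*(c + 2) = (-10 + c)*(2 + c))
d(D) = -93 (d(D) = -80 - (-20 + (-3)**2 - 8*(-3)) = -80 - (-20 + 9 + 24) = -80 - 1*13 = -80 - 13 = -93)
E(M) = 2*M*(-125 + M) (E(M) = (2*M)*(-125 + M) = 2*M*(-125 + M))
-d(153) + E(-22 - 1*83) = -1*(-93) + 2*(-22 - 1*83)*(-125 + (-22 - 1*83)) = 93 + 2*(-22 - 83)*(-125 + (-22 - 83)) = 93 + 2*(-105)*(-125 - 105) = 93 + 2*(-105)*(-230) = 93 + 48300 = 48393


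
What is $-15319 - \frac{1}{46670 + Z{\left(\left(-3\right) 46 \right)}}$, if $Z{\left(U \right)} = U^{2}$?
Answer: $- \frac{1006672767}{65714} \approx -15319.0$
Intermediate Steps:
$-15319 - \frac{1}{46670 + Z{\left(\left(-3\right) 46 \right)}} = -15319 - \frac{1}{46670 + \left(\left(-3\right) 46\right)^{2}} = -15319 - \frac{1}{46670 + \left(-138\right)^{2}} = -15319 - \frac{1}{46670 + 19044} = -15319 - \frac{1}{65714} = - \frac{1006672767}{65714}$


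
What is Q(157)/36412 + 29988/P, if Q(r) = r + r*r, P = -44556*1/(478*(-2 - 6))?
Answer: 174025792595/67598878 ≈ 2574.4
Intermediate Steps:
P = 11139/956 (P = -44556/(478*(-8)) = -44556/(-3824) = -44556*(-1/3824) = 11139/956 ≈ 11.652)
Q(r) = r + r²
Q(157)/36412 + 29988/P = (157*(1 + 157))/36412 + 29988/(11139/956) = (157*158)*(1/36412) + 29988*(956/11139) = 24806*(1/36412) + 9556176/3713 = 12403/18206 + 9556176/3713 = 174025792595/67598878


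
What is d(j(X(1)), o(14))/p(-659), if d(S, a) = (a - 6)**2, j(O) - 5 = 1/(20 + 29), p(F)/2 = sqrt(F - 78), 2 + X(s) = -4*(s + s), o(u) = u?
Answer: -32*I*sqrt(737)/737 ≈ -1.1787*I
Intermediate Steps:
X(s) = -2 - 8*s (X(s) = -2 - 4*(s + s) = -2 - 8*s)
p(F) = 2*sqrt(-78 + F) (p(F) = 2*sqrt(F - 78) = 2*sqrt(-78 + F))
j(O) = 246/49 (j(O) = 5 + 1/(20 + 29) = 5 + 1/49 = 246/49)
d(S, a) = (-6 + a)**2
d(j(X(1)), o(14))/p(-659) = (-6 + 14)**2/((2*sqrt(-78 - 659))) = 8**2/((2*sqrt(-737))) = 64/((2*(I*sqrt(737)))) = 64/((2*I*sqrt(737))) = 64*(-I*sqrt(737)/1474) = -32*I*sqrt(737)/737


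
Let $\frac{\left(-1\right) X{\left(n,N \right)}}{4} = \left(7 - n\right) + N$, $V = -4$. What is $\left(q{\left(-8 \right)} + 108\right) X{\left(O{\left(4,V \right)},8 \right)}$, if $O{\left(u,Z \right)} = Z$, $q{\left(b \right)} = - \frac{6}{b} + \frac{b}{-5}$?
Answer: $- \frac{41933}{5} \approx -8386.6$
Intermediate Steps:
$q{\left(b \right)} = - \frac{6}{b} - \frac{b}{5}$ ($q{\left(b \right)} = - \frac{6}{b} + b \left(- \frac{1}{5}\right) = - \frac{6}{b} - \frac{b}{5}$)
$X{\left(n,N \right)} = -28 - 4 N + 4 n$ ($X{\left(n,N \right)} = - 4 \left(\left(7 - n\right) + N\right) = - 4 \left(7 + N - n\right) = -28 - 4 N + 4 n$)
$\left(q{\left(-8 \right)} + 108\right) X{\left(O{\left(4,V \right)},8 \right)} = \left(\left(- \frac{6}{-8} - - \frac{8}{5}\right) + 108\right) \left(-28 - 32 + 4 \left(-4\right)\right) = \left(\left(\left(-6\right) \left(- \frac{1}{8}\right) + \frac{8}{5}\right) + 108\right) \left(-28 - 32 - 16\right) = \left(\left(\frac{3}{4} + \frac{8}{5}\right) + 108\right) \left(-76\right) = \left(\frac{47}{20} + 108\right) \left(-76\right) = \frac{2207}{20} \left(-76\right) = - \frac{41933}{5}$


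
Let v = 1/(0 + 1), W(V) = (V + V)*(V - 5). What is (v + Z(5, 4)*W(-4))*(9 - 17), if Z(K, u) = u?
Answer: -2312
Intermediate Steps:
W(V) = 2*V*(-5 + V) (W(V) = (2*V)*(-5 + V) = 2*V*(-5 + V))
v = 1 (v = 1/1 = 1)
(v + Z(5, 4)*W(-4))*(9 - 17) = (1 + 4*(2*(-4)*(-5 - 4)))*(9 - 17) = (1 + 4*(2*(-4)*(-9)))*(-8) = (1 + 4*72)*(-8) = (1 + 288)*(-8) = 289*(-8) = -2312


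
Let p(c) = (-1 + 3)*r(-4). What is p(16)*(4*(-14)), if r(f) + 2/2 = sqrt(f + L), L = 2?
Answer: 112 - 112*I*sqrt(2) ≈ 112.0 - 158.39*I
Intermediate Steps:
r(f) = -1 + sqrt(2 + f) (r(f) = -1 + sqrt(f + 2) = -1 + sqrt(2 + f))
p(c) = -2 + 2*I*sqrt(2) (p(c) = (-1 + 3)*(-1 + sqrt(2 - 4)) = 2*(-1 + sqrt(-2)) = 2*(-1 + I*sqrt(2)) = -2 + 2*I*sqrt(2))
p(16)*(4*(-14)) = (-2 + 2*I*sqrt(2))*(4*(-14)) = (-2 + 2*I*sqrt(2))*(-56) = 112 - 112*I*sqrt(2)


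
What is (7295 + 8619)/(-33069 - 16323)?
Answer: -7957/24696 ≈ -0.32220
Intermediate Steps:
(7295 + 8619)/(-33069 - 16323) = 15914/(-49392) = 15914*(-1/49392) = -7957/24696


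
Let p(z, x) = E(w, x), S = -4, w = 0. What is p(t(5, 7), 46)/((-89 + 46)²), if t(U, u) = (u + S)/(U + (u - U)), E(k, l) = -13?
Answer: -13/1849 ≈ -0.0070308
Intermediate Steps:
t(U, u) = (-4 + u)/u (t(U, u) = (u - 4)/(U + (u - U)) = (-4 + u)/u)
p(z, x) = -13
p(t(5, 7), 46)/((-89 + 46)²) = -13/(-89 + 46)² = -13/((-43)²) = -13/1849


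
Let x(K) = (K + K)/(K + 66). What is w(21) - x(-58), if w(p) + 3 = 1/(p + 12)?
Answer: 761/66 ≈ 11.530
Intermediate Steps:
x(K) = 2*K/(66 + K) (x(K) = (2*K)/(66 + K) = 2*K/(66 + K))
w(p) = -3 + 1/(12 + p) (w(p) = -3 + 1/(p + 12) = -3 + 1/(12 + p))
w(21) - x(-58) = (-35 - 3*21)/(12 + 21) - 2*(-58)/(66 - 58) = (-35 - 63)/33 - 2*(-58)/8 = (1/33)*(-98) - 2*(-58)/8 = -98/33 - 1*(-29/2) = -98/33 + 29/2 = 761/66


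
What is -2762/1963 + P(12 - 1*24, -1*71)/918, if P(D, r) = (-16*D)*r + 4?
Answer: -14643640/901017 ≈ -16.252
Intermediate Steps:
P(D, r) = 4 - 16*D*r (P(D, r) = -16*D*r + 4 = 4 - 16*D*r)
-2762/1963 + P(12 - 1*24, -1*71)/918 = -2762/1963 + (4 - 16*(12 - 1*24)*(-1*71))/918 = -2762*1/1963 + (4 - 16*(12 - 24)*(-71))*(1/918) = -2762/1963 + (4 - 16*(-12)*(-71))*(1/918) = -2762/1963 + (4 - 13632)*(1/918) = -2762/1963 - 13628*1/918 = -2762/1963 - 6814/459 = -14643640/901017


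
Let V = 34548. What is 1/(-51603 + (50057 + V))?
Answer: 1/33002 ≈ 3.0301e-5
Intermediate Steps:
1/(-51603 + (50057 + V)) = 1/(-51603 + (50057 + 34548)) = 1/(-51603 + 84605) = 1/33002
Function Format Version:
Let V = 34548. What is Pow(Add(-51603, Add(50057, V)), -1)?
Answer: Rational(1, 33002) ≈ 3.0301e-5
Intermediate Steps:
Pow(Add(-51603, Add(50057, V)), -1) = Pow(Add(-51603, Add(50057, 34548)), -1) = Pow(Add(-51603, 84605), -1) = Pow(33002, -1) = Rational(1, 33002)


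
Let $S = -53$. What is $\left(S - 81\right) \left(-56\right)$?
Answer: $7504$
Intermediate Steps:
$\left(S - 81\right) \left(-56\right) = \left(-53 - 81\right) \left(-56\right) = \left(-134\right) \left(-56\right) = 7504$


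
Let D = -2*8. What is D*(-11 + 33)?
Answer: -352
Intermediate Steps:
D = -16
D*(-11 + 33) = -16*(-11 + 33) = -16*22 = -352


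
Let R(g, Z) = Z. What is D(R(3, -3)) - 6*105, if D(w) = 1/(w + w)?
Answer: -3781/6 ≈ -630.17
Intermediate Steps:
D(w) = 1/(2*w)
D(R(3, -3)) - 6*105 = (½)/(-3) - 6*105 = (½)*(-⅓) - 630 = -⅙ - 630 = -3781/6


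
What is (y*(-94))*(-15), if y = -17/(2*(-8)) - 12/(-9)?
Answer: 27025/8 ≈ 3378.1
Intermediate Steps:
y = 115/48 (y = -17/(-16) - 12*(-⅑) = -17*(-1/16) + 4/3 = 17/16 + 4/3 = 115/48 ≈ 2.3958)
(y*(-94))*(-15) = ((115/48)*(-94))*(-15) = -5405/24*(-15) = 27025/8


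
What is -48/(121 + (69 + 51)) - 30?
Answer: -7278/241 ≈ -30.199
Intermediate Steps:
-48/(121 + (69 + 51)) - 30 = -48/(121 + 120) - 30 = -48/241 - 30 = -7278/241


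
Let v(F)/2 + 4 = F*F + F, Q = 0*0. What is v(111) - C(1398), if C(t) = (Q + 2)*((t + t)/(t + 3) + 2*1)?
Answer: 11604020/467 ≈ 24848.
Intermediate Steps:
Q = 0
v(F) = -8 + 2*F + 2*F² (v(F) = -8 + 2*(F*F + F) = -8 + 2*(F² + F) = -8 + 2*(F + F²) = -8 + (2*F + 2*F²) = -8 + 2*F + 2*F²)
C(t) = 4 + 4*t/(3 + t) (C(t) = (0 + 2)*((t + t)/(t + 3) + 2*1) = 2*((2*t)/(3 + t) + 2) = 2*(2*t/(3 + t) + 2) = 2*(2 + 2*t/(3 + t)) = 4 + 4*t/(3 + t))
v(111) - C(1398) = (-8 + 2*111 + 2*111²) - 4*(3 + 2*1398)/(3 + 1398) = (-8 + 222 + 2*12321) - 4*(3 + 2796)/1401 = (-8 + 222 + 24642) - 4*2799/1401 = 24856 - 1*3732/467 = 24856 - 3732/467 = 11604020/467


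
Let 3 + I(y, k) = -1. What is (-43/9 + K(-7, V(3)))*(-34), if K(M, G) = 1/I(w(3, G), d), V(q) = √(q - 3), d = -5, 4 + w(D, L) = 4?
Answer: 3077/18 ≈ 170.94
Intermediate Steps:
w(D, L) = 0 (w(D, L) = -4 + 4 = 0)
I(y, k) = -4 (I(y, k) = -3 - 1 = -4)
V(q) = √(-3 + q)
K(M, G) = -¼ (K(M, G) = 1/(-4) = -¼)
(-43/9 + K(-7, V(3)))*(-34) = (-43/9 - ¼)*(-34) = -181/36*(-34) = 3077/18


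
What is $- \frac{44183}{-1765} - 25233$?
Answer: $- \frac{44492062}{1765} \approx -25208.0$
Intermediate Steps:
$- \frac{44183}{-1765} - 25233 = \left(-44183\right) \left(- \frac{1}{1765}\right) - 25233 = \frac{44183}{1765} - 25233 = - \frac{44492062}{1765}$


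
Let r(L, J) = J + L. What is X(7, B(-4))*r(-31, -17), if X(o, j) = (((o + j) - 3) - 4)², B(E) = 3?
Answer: -432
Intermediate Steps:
X(o, j) = (-7 + j + o)² (X(o, j) = (((j + o) - 3) - 4)² = ((-3 + j + o) - 4)² = (-7 + j + o)²)
X(7, B(-4))*r(-31, -17) = (-7 + 3 + 7)²*(-17 - 31) = 3²*(-48) = 9*(-48) = -432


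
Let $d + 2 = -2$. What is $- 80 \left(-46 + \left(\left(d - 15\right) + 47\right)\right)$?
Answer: $1440$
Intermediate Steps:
$d = -4$ ($d = -2 - 2 = -4$)
$- 80 \left(-46 + \left(\left(d - 15\right) + 47\right)\right) = - 80 \left(-46 + \left(\left(-4 - 15\right) + 47\right)\right) = - 80 \left(-46 + \left(-19 + 47\right)\right) = - 80 \left(-46 + 28\right) = \left(-80\right) \left(-18\right) = 1440$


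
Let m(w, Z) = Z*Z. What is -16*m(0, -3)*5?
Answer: -720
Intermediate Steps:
m(w, Z) = Z**2
-16*m(0, -3)*5 = -16*(-3)**2*5 = -16*9*5 = -144*5 = -720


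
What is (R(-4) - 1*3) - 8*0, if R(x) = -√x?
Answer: -3 - 2*I ≈ -3.0 - 2.0*I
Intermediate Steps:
(R(-4) - 1*3) - 8*0 = (-√(-4) - 1*3) - 8*0 = (-2*I - 3) + 0 = (-3 - 2*I) + 0 = -3 - 2*I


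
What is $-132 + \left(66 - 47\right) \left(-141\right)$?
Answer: $-2811$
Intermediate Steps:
$-132 + \left(66 - 47\right) \left(-141\right) = -132 + 19 \left(-141\right) = -132 - 2679 = -2811$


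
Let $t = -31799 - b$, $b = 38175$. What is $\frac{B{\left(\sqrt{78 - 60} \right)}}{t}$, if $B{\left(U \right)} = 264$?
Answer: $- \frac{132}{34987} \approx -0.0037728$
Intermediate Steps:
$t = -69974$ ($t = -31799 - 38175 = -69974$)
$\frac{B{\left(\sqrt{78 - 60} \right)}}{t} = \frac{264}{-69974} = 264 \left(- \frac{1}{69974}\right) = - \frac{132}{34987}$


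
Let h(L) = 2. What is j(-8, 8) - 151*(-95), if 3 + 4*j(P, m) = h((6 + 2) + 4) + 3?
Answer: 28691/2 ≈ 14346.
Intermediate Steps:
j(P, m) = ½ (j(P, m) = -¾ + (2 + 3)/4 = -¾ + (¼)*5 = -¾ + 5/4 = ½)
j(-8, 8) - 151*(-95) = ½ - 151*(-95) = ½ + 14345 = 28691/2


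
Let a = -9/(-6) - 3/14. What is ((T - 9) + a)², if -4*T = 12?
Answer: 5625/49 ≈ 114.80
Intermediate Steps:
T = -3 (T = -¼*12 = -3)
a = 9/7 (a = -9*(-⅙) - 3*1/14 = 3/2 - 3/14 = 9/7 ≈ 1.2857)
((T - 9) + a)² = ((-3 - 9) + 9/7)² = (-12 + 9/7)² = (-75/7)² = 5625/49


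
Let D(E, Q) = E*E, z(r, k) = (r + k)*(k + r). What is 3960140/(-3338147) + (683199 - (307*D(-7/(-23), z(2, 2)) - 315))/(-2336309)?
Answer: -6101319897186401/4125640783214767 ≈ -1.4789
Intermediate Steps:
z(r, k) = (k + r)² (z(r, k) = (k + r)*(k + r) = (k + r)²)
D(E, Q) = E²
3960140/(-3338147) + (683199 - (307*D(-7/(-23), z(2, 2)) - 315))/(-2336309) = 3960140/(-3338147) + (683199 - (307*(-7/(-23))² - 315))/(-2336309) = 3960140*(-1/3338147) + (683199 - (307*(-7*(-1/23))² - 315))*(-1/2336309) = -3960140/3338147 + (683199 - (307*(7/23)² - 315))*(-1/2336309) = -3960140/3338147 + (683199 - (307*(49/529) - 315))*(-1/2336309) = -3960140/3338147 + (683199 - (15043/529 - 315))*(-1/2336309) = -3960140/3338147 + (683199 - 1*(-151592/529))*(-1/2336309) = -3960140/3338147 + (683199 + 151592/529)*(-1/2336309) = -3960140/3338147 + (361563863/529)*(-1/2336309) = -3960140/3338147 - 361563863/1235907461 = -6101319897186401/4125640783214767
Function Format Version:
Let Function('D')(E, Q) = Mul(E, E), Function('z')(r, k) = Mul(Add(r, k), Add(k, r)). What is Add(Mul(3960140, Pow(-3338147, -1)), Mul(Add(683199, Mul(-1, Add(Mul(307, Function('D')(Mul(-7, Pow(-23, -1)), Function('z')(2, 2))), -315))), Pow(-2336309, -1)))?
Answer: Rational(-6101319897186401, 4125640783214767) ≈ -1.4789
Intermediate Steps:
Function('z')(r, k) = Pow(Add(k, r), 2) (Function('z')(r, k) = Mul(Add(k, r), Add(k, r)) = Pow(Add(k, r), 2))
Function('D')(E, Q) = Pow(E, 2)
Add(Mul(3960140, Pow(-3338147, -1)), Mul(Add(683199, Mul(-1, Add(Mul(307, Function('D')(Mul(-7, Pow(-23, -1)), Function('z')(2, 2))), -315))), Pow(-2336309, -1))) = Add(Mul(3960140, Pow(-3338147, -1)), Mul(Add(683199, Mul(-1, Add(Mul(307, Pow(Mul(-7, Pow(-23, -1)), 2)), -315))), Pow(-2336309, -1))) = Add(Mul(3960140, Rational(-1, 3338147)), Mul(Add(683199, Mul(-1, Add(Mul(307, Pow(Mul(-7, Rational(-1, 23)), 2)), -315))), Rational(-1, 2336309))) = Add(Rational(-3960140, 3338147), Mul(Add(683199, Mul(-1, Add(Mul(307, Pow(Rational(7, 23), 2)), -315))), Rational(-1, 2336309))) = Add(Rational(-3960140, 3338147), Mul(Add(683199, Mul(-1, Add(Mul(307, Rational(49, 529)), -315))), Rational(-1, 2336309))) = Add(Rational(-3960140, 3338147), Mul(Add(683199, Mul(-1, Add(Rational(15043, 529), -315))), Rational(-1, 2336309))) = Add(Rational(-3960140, 3338147), Mul(Add(683199, Mul(-1, Rational(-151592, 529))), Rational(-1, 2336309))) = Add(Rational(-3960140, 3338147), Mul(Add(683199, Rational(151592, 529)), Rational(-1, 2336309))) = Add(Rational(-3960140, 3338147), Mul(Rational(361563863, 529), Rational(-1, 2336309))) = Add(Rational(-3960140, 3338147), Rational(-361563863, 1235907461)) = Rational(-6101319897186401, 4125640783214767)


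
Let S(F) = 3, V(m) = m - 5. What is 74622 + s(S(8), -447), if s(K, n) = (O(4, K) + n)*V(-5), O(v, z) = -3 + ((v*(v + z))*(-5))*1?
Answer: 80522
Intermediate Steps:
V(m) = -5 + m
O(v, z) = -3 - 5*v*(v + z) (O(v, z) = -3 - 5*v*(v + z)*1 = -3 - 5*v*(v + z))
s(K, n) = 830 - 10*n + 200*K (s(K, n) = ((-3 - 5*4² - 5*4*K) + n)*(-5 - 5) = ((-3 - 5*16 - 20*K) + n)*(-10) = ((-3 - 80 - 20*K) + n)*(-10) = ((-83 - 20*K) + n)*(-10) = (-83 + n - 20*K)*(-10) = 830 - 10*n + 200*K)
74622 + s(S(8), -447) = 74622 + (830 - 10*(-447) + 200*3) = 74622 + (830 + 4470 + 600) = 74622 + 5900 = 80522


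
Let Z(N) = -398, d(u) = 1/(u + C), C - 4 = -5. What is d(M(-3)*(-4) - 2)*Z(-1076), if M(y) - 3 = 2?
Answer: 398/23 ≈ 17.304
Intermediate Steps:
C = -1 (C = 4 - 5 = -1)
M(y) = 5 (M(y) = 3 + 2 = 5)
d(u) = 1/(-1 + u) (d(u) = 1/(u - 1) = 1/(-1 + u))
d(M(-3)*(-4) - 2)*Z(-1076) = -398/(-1 + (5*(-4) - 2)) = -398/(-1 + (-20 - 2)) = -398/(-1 - 22) = -398/(-23) = -1/23*(-398) = 398/23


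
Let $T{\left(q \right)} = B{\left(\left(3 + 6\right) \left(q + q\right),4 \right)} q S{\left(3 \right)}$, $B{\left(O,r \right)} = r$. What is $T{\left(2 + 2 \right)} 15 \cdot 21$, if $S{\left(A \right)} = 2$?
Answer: $10080$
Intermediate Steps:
$T{\left(q \right)} = 8 q$ ($T{\left(q \right)} = 4 q 2 = 8 q$)
$T{\left(2 + 2 \right)} 15 \cdot 21 = 8 \left(2 + 2\right) 15 \cdot 21 = 8 \cdot 4 \cdot 15 \cdot 21 = 32 \cdot 15 \cdot 21 = 480 \cdot 21 = 10080$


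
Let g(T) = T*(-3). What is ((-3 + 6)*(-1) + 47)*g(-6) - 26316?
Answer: -25524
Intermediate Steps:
g(T) = -3*T
((-3 + 6)*(-1) + 47)*g(-6) - 26316 = ((-3 + 6)*(-1) + 47)*(-3*(-6)) - 26316 = (3*(-1) + 47)*18 - 26316 = (-3 + 47)*18 - 26316 = 44*18 - 26316 = 792 - 26316 = -25524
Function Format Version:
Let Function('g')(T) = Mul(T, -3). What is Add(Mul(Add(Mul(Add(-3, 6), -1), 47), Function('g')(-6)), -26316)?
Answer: -25524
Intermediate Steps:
Function('g')(T) = Mul(-3, T)
Add(Mul(Add(Mul(Add(-3, 6), -1), 47), Function('g')(-6)), -26316) = Add(Mul(Add(Mul(Add(-3, 6), -1), 47), Mul(-3, -6)), -26316) = Add(Mul(Add(Mul(3, -1), 47), 18), -26316) = Add(Mul(Add(-3, 47), 18), -26316) = Add(Mul(44, 18), -26316) = Add(792, -26316) = -25524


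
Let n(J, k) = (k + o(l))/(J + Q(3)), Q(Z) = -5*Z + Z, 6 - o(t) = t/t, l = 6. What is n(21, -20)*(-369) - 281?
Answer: 334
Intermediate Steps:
o(t) = 5 (o(t) = 6 - t/t = 6 - 1*1 = 6 - 1 = 5)
Q(Z) = -4*Z
n(J, k) = (5 + k)/(-12 + J) (n(J, k) = (k + 5)/(J - 4*3) = (5 + k)/(J - 12) = (5 + k)/(-12 + J))
n(21, -20)*(-369) - 281 = ((5 - 20)/(-12 + 21))*(-369) - 281 = (-15/9)*(-369) - 281 = ((⅑)*(-15))*(-369) - 281 = -5/3*(-369) - 281 = 615 - 281 = 334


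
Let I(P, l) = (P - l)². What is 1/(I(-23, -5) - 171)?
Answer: 1/153 ≈ 0.0065359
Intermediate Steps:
1/(I(-23, -5) - 171) = 1/((-23 - 1*(-5))² - 171) = 1/((-23 + 5)² - 171) = 1/((-18)² - 171) = 1/(324 - 171) = 1/153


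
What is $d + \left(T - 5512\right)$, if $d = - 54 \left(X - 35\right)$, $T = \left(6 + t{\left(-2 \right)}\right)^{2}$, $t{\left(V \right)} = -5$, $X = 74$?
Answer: $-7617$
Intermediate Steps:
$T = 1$ ($T = \left(6 - 5\right)^{2} = 1^{2} = 1$)
$d = -2106$ ($d = - 54 \left(74 - 35\right) = \left(-54\right) 39 = -2106$)
$d + \left(T - 5512\right) = -2106 + \left(1 - 5512\right) = -2106 - 5511 = -7617$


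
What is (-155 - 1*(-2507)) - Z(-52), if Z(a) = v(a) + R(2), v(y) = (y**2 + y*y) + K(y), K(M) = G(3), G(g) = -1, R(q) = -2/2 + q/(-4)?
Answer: -6107/2 ≈ -3053.5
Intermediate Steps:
R(q) = -1 - q/4 (R(q) = -2*1/2 + q*(-1/4) = -1 - q/4)
K(M) = -1
v(y) = -1 + 2*y**2 (v(y) = (y**2 + y*y) - 1 = (y**2 + y**2) - 1 = 2*y**2 - 1 = -1 + 2*y**2)
Z(a) = -5/2 + 2*a**2 (Z(a) = (-1 + 2*a**2) + (-1 - 1/4*2) = (-1 + 2*a**2) + (-1 - 1/2) = (-1 + 2*a**2) - 3/2 = -5/2 + 2*a**2)
(-155 - 1*(-2507)) - Z(-52) = (-155 - 1*(-2507)) - (-5/2 + 2*(-52)**2) = (-155 + 2507) - (-5/2 + 2*2704) = 2352 - (-5/2 + 5408) = 2352 - 1*10811/2 = 2352 - 10811/2 = -6107/2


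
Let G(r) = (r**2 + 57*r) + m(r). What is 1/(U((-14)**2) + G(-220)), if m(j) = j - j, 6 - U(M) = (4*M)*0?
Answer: 1/35866 ≈ 2.7882e-5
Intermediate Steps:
U(M) = 6 (U(M) = 6 - 4*M*0 = 6 - 1*0 = 6 + 0 = 6)
m(j) = 0
G(r) = r**2 + 57*r (G(r) = (r**2 + 57*r) + 0 = r**2 + 57*r)
1/(U((-14)**2) + G(-220)) = 1/(6 - 220*(57 - 220)) = 1/(6 - 220*(-163)) = 1/(6 + 35860) = 1/35866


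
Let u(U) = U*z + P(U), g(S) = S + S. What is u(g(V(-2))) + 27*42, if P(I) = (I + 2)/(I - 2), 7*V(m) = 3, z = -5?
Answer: 15781/14 ≈ 1127.2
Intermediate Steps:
V(m) = 3/7 (V(m) = (⅐)*3 = 3/7)
P(I) = (2 + I)/(-2 + I)
g(S) = 2*S
u(U) = -5*U + (2 + U)/(-2 + U) (u(U) = U*(-5) + (2 + U)/(-2 + U) = -5*U + (2 + U)/(-2 + U))
u(g(V(-2))) + 27*42 = (2 + 2*(3/7) - 5*2*(3/7)*(-2 + 2*(3/7)))/(-2 + 2*(3/7)) + 27*42 = (2 + 6/7 - 5*6/7*(-2 + 6/7))/(-2 + 6/7) + 1134 = (2 + 6/7 - 5*6/7*(-8/7))/(-8/7) + 1134 = -7*(2 + 6/7 + 240/49)/8 + 1134 = -7/8*380/49 + 1134 = -95/14 + 1134 = 15781/14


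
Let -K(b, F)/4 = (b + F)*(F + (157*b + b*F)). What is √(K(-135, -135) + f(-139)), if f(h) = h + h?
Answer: I*√3353678 ≈ 1831.3*I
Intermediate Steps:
K(b, F) = -4*(F + b)*(F + 157*b + F*b) (K(b, F) = -4*(b + F)*(F + (157*b + b*F)) = -4*(F + b)*(F + (157*b + F*b)) = -4*(F + b)*(F + 157*b + F*b))
f(h) = 2*h
√(K(-135, -135) + f(-139)) = √((-628*(-135)² - 4*(-135)² - 632*(-135)*(-135) - 4*(-135)*(-135)² - 4*(-135)*(-135)²) + 2*(-139)) = √((-628*18225 - 4*18225 - 11518200 - 4*(-135)*18225 - 4*(-135)*18225) - 278) = √((-11445300 - 72900 - 11518200 + 9841500 + 9841500) - 278) = √(-3353400 - 278) = √(-3353678) = I*√3353678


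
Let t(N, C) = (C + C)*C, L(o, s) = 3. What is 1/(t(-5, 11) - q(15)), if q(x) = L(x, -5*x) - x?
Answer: 1/254 ≈ 0.0039370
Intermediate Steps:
t(N, C) = 2*C² (t(N, C) = (2*C)*C = 2*C²)
q(x) = 3 - x
1/(t(-5, 11) - q(15)) = 1/(2*11² - (3 - 1*15)) = 1/(2*121 - (3 - 15)) = 1/(242 - 1*(-12)) = 1/(242 + 12) = 1/254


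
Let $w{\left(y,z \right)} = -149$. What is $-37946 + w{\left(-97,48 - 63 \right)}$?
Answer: $-38095$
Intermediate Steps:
$-37946 + w{\left(-97,48 - 63 \right)} = -37946 - 149 = -38095$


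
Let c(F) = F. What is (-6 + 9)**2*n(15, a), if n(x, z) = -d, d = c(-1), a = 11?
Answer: 9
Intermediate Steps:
d = -1
n(x, z) = 1 (n(x, z) = -1*(-1) = 1)
(-6 + 9)**2*n(15, a) = (-6 + 9)**2*1 = 3**2*1 = 9*1 = 9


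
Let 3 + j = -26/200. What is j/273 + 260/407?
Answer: 6970609/11111100 ≈ 0.62736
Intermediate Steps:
j = -313/100 (j = -3 - 26/200 = -3 - 26*1/200 = -3 - 13/100 = -313/100 ≈ -3.1300)
j/273 + 260/407 = -313/100/273 + 260/407 = -313/100*1/273 + 260*(1/407) = -313/27300 + 260/407 = 6970609/11111100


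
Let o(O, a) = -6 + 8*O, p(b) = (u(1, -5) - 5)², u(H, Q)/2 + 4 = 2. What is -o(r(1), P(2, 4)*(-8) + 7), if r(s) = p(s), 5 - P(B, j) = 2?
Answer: -642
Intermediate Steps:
u(H, Q) = -4 (u(H, Q) = -8 + 2*2 = -8 + 4 = -4)
P(B, j) = 3 (P(B, j) = 5 - 1*2 = 5 - 2 = 3)
p(b) = 81 (p(b) = (-4 - 5)² = (-9)² = 81)
r(s) = 81
-o(r(1), P(2, 4)*(-8) + 7) = -(-6 + 8*81) = -(-6 + 648) = -1*642 = -642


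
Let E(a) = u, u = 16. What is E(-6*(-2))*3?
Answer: 48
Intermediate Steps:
E(a) = 16
E(-6*(-2))*3 = 16*3 = 48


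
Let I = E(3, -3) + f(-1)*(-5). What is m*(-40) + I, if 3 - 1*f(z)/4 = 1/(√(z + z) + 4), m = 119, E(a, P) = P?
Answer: (-4823*√2 + 19272*I)/(√2 - 4*I) ≈ -4818.6 - 1.5713*I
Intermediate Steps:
f(z) = 12 - 4/(4 + √2*√z) (f(z) = 12 - 4/(√(z + z) + 4) = 12 - 4/(√(2*z) + 4) = 12 - 4/(√2*√z + 4) = 12 - 4/(4 + √2*√z))
I = -3 - 20*(11 + 3*I*√2)/(4 + I*√2) (I = -3 + (4*(11 + 3*√2*√(-1))/(4 + √2*√(-1)))*(-5) = -3 + (4*(11 + 3*√2*I)/(4 + √2*I))*(-5) = -3 + (4*(11 + 3*I*√2)/(4 + I*√2))*(-5) = -3 - 20*(11 + 3*I*√2)/(4 + I*√2) ≈ -58.556 - 1.5713*I)
m*(-40) + I = 119*(-40) + (-63*√2 + 232*I)/(√2 - 4*I) = -4760 + (-63*√2 + 232*I)/(√2 - 4*I)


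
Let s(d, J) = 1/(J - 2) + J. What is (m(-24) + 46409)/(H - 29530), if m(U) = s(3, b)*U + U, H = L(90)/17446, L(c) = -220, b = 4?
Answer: -36697661/23417300 ≈ -1.5671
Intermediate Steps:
s(d, J) = J + 1/(-2 + J) (s(d, J) = 1/(-2 + J) + J = J + 1/(-2 + J))
H = -10/793 (H = -220/17446 = -220*1/17446 = -10/793 ≈ -0.012610)
m(U) = 11*U/2 (m(U) = ((1 + 4**2 - 2*4)/(-2 + 4))*U + U = ((1 + 16 - 8)/2)*U + U = ((1/2)*9)*U + U = 9*U/2 + U = 11*U/2)
(m(-24) + 46409)/(H - 29530) = ((11/2)*(-24) + 46409)/(-10/793 - 29530) = (-132 + 46409)/(-23417300/793) = 46277*(-793/23417300) = -36697661/23417300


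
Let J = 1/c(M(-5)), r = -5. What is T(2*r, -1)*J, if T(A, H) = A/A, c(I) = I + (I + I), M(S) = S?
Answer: -1/15 ≈ -0.066667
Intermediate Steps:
c(I) = 3*I (c(I) = I + 2*I = 3*I)
T(A, H) = 1
J = -1/15 (J = 1/(3*(-5)) = 1/(-15) = -1/15 ≈ -0.066667)
T(2*r, -1)*J = 1*(-1/15) = -1/15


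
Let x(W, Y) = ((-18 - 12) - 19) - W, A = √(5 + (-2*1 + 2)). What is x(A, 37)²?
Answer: (49 + √5)² ≈ 2625.1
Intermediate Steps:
A = √5 (A = √(5 + (-2 + 2)) = √(5 + 0) = √5 ≈ 2.2361)
x(W, Y) = -49 - W (x(W, Y) = (-30 - 19) - W = -49 - W)
x(A, 37)² = (-49 - √5)²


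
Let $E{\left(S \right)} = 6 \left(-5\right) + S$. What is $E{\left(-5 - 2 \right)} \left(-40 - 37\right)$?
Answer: $2849$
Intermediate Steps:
$E{\left(S \right)} = -30 + S$
$E{\left(-5 - 2 \right)} \left(-40 - 37\right) = \left(-30 - 7\right) \left(-40 - 37\right) = \left(-30 - 7\right) \left(-77\right) = \left(-37\right) \left(-77\right) = 2849$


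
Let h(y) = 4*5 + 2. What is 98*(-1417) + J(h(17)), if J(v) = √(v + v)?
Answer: -138866 + 2*√11 ≈ -1.3886e+5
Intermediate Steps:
h(y) = 22 (h(y) = 20 + 2 = 22)
J(v) = √2*√v (J(v) = √(2*v) = √2*√v)
98*(-1417) + J(h(17)) = 98*(-1417) + √2*√22 = -138866 + 2*√11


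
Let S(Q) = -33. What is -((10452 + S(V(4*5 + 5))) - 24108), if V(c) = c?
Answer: 13689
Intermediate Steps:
-((10452 + S(V(4*5 + 5))) - 24108) = -((10452 - 33) - 24108) = -(10419 - 24108) = -1*(-13689) = 13689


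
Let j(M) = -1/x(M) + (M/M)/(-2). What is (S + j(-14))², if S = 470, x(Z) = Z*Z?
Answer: 8467864441/38416 ≈ 2.2043e+5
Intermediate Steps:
x(Z) = Z²
j(M) = -½ - 1/M² (j(M) = -1/(M²) + (M/M)/(-2) = -1/M² + 1*(-½) = -1/M² - ½ = -½ - 1/M²)
(S + j(-14))² = (470 + (-½ - 1/(-14)²))² = (470 + (-½ - 1*1/196))² = (470 + (-½ - 1/196))² = (470 - 99/196)² = (92021/196)² = 8467864441/38416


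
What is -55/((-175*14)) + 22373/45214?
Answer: 220387/426055 ≈ 0.51727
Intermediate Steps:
-55/((-175*14)) + 22373/45214 = -55/(-2450) + 22373*(1/45214) = -55*(-1/2450) + 1721/3478 = 11/490 + 1721/3478 = 220387/426055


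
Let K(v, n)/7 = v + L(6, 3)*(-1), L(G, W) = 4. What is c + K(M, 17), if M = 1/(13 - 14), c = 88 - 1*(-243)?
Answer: 296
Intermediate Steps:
c = 331 (c = 88 + 243 = 331)
M = -1 (M = 1/(-1) = -1)
K(v, n) = -28 + 7*v (K(v, n) = 7*(v + 4*(-1)) = 7*(v - 4) = 7*(-4 + v) = -28 + 7*v)
c + K(M, 17) = 331 + (-28 + 7*(-1)) = 331 + (-28 - 7) = 331 - 35 = 296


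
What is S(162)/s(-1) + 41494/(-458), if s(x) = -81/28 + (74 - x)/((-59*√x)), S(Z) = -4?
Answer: -62011107611/693331621 + 4625600*I/9082947 ≈ -89.439 + 0.50926*I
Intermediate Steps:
s(x) = -81/28 - (74 - x)/(59*√x) (s(x) = -81*1/28 + (74 - x)*(-1/(59*√x)) = -81/28 - (74 - x)/(59*√x))
S(162)/s(-1) + 41494/(-458) = -4*1652*I/(-2072 - 4779*I + 28*(-1)) + 41494/(-458) = -4*1652*I/(-2072 - 4779*I - 28) + 41494*(-1/458) = -4*1652*I*(-2100 + 4779*I)/27248841 - 20747/229 = -6608*I*(-2100 + 4779*I)/27248841 - 20747/229 = -20747/229 - 6608*I*(-2100 + 4779*I)/27248841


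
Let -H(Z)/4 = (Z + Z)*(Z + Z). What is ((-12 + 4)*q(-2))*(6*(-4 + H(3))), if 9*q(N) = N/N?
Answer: 2368/3 ≈ 789.33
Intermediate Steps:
H(Z) = -16*Z**2 (H(Z) = -4*(Z + Z)*(Z + Z) = -4*2*Z*2*Z = -16*Z**2)
q(N) = 1/9 (q(N) = (N/N)/9 = (1/9)*1 = 1/9)
((-12 + 4)*q(-2))*(6*(-4 + H(3))) = ((-12 + 4)*(1/9))*(6*(-4 - 16*3**2)) = (-8*1/9)*(6*(-4 - 16*9)) = -16*(-4 - 144)/3 = -16*(-148)/3 = -8/9*(-888) = 2368/3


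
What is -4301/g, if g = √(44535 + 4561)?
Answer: -253*√34/76 ≈ -19.411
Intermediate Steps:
g = 38*√34 (g = √49096 = 38*√34 ≈ 221.58)
-4301/g = -4301*√34/1292 = -253*√34/76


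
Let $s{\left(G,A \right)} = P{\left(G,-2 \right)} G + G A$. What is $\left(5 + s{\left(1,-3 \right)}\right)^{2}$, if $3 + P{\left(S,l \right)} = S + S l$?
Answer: $4$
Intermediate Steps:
$P{\left(S,l \right)} = -3 + S + S l$ ($P{\left(S,l \right)} = -3 + \left(S + S l\right) = -3 + S + S l$)
$s{\left(G,A \right)} = A G + G \left(-3 - G\right)$ ($s{\left(G,A \right)} = \left(-3 + G + G \left(-2\right)\right) G + G A = \left(-3 + G - 2 G\right) G + A G = \left(-3 - G\right) G + A G = G \left(-3 - G\right) + A G = A G + G \left(-3 - G\right)$)
$\left(5 + s{\left(1,-3 \right)}\right)^{2} = \left(5 + 1 \left(-3 - 3 - 1\right)\right)^{2} = \left(5 + 1 \left(-7\right)\right)^{2} = \left(5 - 7\right)^{2} = \left(-2\right)^{2} = 4$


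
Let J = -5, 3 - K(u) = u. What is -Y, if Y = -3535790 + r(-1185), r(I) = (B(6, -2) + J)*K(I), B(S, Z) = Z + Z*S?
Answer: 3558362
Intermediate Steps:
B(S, Z) = Z + S*Z
K(u) = 3 - u
r(I) = -57 + 19*I (r(I) = (-2*(1 + 6) - 5)*(3 - I) = (-2*7 - 5)*(3 - I) = (-14 - 5)*(3 - I) = -19*(3 - I) = -57 + 19*I)
Y = -3558362 (Y = -3535790 + (-57 + 19*(-1185)) = -3535790 + (-57 - 22515) = -3535790 - 22572 = -3558362)
-Y = -1*(-3558362) = 3558362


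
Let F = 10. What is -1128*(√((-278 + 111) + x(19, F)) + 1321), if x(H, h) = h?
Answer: -1490088 - 1128*I*√157 ≈ -1.4901e+6 - 14134.0*I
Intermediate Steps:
-1128*(√((-278 + 111) + x(19, F)) + 1321) = -1128*(√((-278 + 111) + 10) + 1321) = -1128*(√(-167 + 10) + 1321) = -1128*(√(-157) + 1321) = -1128*(I*√157 + 1321) = -1128*(1321 + I*√157) = -1490088 - 1128*I*√157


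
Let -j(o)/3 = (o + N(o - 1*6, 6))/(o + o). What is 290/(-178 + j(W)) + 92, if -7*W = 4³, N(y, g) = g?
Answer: 206508/2285 ≈ 90.375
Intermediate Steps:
W = -64/7 (W = -⅐*4³ = -⅐*64 = -64/7 ≈ -9.1429)
j(o) = -3*(6 + o)/(2*o) (j(o) = -3*(o + 6)/(o + o) = -3*(6 + o)/(2*o))
290/(-178 + j(W)) + 92 = 290/(-178 + (-3/2 - 9/(-64/7))) + 92 = 290/(-178 + (-3/2 - 9*(-7/64))) + 92 = 290/(-178 + (-3/2 + 63/64)) + 92 = 290/(-178 - 33/64) + 92 = 290/(-11425/64) + 92 = 290*(-64/11425) + 92 = -3712/2285 + 92 = 206508/2285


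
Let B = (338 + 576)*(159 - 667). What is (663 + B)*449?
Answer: -208178401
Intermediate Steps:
B = -464312 (B = 914*(-508) = -464312)
(663 + B)*449 = (663 - 464312)*449 = -463649*449 = -208178401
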